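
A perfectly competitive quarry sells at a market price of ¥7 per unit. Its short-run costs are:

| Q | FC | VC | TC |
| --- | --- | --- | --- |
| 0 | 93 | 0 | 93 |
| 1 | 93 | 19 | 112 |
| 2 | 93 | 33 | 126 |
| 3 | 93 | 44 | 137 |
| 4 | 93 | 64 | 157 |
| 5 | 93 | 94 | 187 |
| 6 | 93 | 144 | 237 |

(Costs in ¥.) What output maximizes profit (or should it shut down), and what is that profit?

Q = 0 (shut down); profit = -¥93

Profit at each row (π = 7Q − TC): Q=0: -93; Q=1: -105; Q=2: -112; Q=3: -116; Q=4: -129; Q=5: -152; Q=6: -195.
Profit is highest at Q = 0. Equivalently, the lowest AVC in the table is 44/3 ≈ ¥14.67 at Q = 3, and P = ¥7 falls below it — price never covers variable cost, so the firm shuts down and loses only its fixed cost.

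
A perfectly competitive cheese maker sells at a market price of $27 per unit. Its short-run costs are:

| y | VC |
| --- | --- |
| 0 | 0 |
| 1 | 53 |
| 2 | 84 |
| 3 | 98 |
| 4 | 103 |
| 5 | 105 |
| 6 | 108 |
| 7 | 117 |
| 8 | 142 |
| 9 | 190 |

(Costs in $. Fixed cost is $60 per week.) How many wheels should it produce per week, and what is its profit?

y = 8; profit = $14

Compute π = P·y − TC at each output: y=0: -60; y=1: -86; y=2: -90; y=3: -77; y=4: -55; y=5: -30; y=6: -6; y=7: 12; y=8: 14; y=9: -7.
Profit is maximized at y = 8. AVC there is 142/8 = $17.75 ≤ P, so producing beats shutting down (which would give -$60).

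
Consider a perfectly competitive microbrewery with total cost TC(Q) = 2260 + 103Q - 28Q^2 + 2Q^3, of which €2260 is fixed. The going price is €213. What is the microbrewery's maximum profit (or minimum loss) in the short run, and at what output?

AVC = 103 - 28Q + 2Q^2 has its minimum €5 at Q = 7; price €213 clears that bar, so the firm operates.
MC = 103 - 56Q + 6Q^2. Setting P = MC and taking the root on the rising branch gives Q* = 11.
TR = 213·11 = 2343. TC = 2260 + 407 = 2667. Profit = 2343 − 2667 = -€324.
That loss of €324 beats the €2260 the firm would lose by shutting down; producing recovers €1936 of fixed cost.

Profit = -€324 at Q = 11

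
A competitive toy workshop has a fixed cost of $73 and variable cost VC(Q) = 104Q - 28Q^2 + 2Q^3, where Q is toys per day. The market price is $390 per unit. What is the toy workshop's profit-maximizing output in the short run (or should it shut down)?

From TC, MC = TC'(Q) = 104 - 56Q + 6Q^2 and AVC = VC/Q = 104 - 28Q + 2Q^2.
The AVC parabola has its vertex at Q = 28/4 = 7, where AVC = 104 - 28·7 + 2·7^2 = $6.
P = $390 exceeds min AVC = $6, so the firm stays open.
Solving P = MC: -286 - 56Q + 6Q^2 = 0 ⇒ Q = -11/3 or 13. On the upward-sloping branch, Q* = 13.
Check: AVC at Q = 13 is $78 ≤ P, so revenue covers variable cost.
Profit = P·Q − TC = 390·13 − 1087 = $3983.

Produce at Q = 13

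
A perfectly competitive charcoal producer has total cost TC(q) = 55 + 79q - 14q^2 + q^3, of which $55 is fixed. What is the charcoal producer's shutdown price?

$30 per unit

The firm shuts down when price falls below the minimum of average variable cost. AVC = VC/q = 79 - 14q + q^2.
dAVC/dq = -14 + 2q = 0 gives q = 7. min AVC = 79 - 14·7 + 7^2 = 30.
For P < $30 the firm produces nothing.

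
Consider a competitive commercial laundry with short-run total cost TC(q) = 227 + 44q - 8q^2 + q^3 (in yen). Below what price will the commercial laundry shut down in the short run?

¥28 per unit

The shutdown price is the minimum of AVC. VC = 44q - 8q^2 + q^3, so AVC = 44 - 8q + q^2.
dAVC/dq = -8 + 2q = 0 gives q = 4. min AVC = 44 - 8·4 + 4^2 = 28.
So the shutdown price is ¥28.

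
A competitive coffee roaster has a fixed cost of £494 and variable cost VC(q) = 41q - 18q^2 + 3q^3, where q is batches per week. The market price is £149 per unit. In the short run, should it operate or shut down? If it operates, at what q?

Produce at q = 6

Variable cost is VC = 41q - 18q^2 + 3q^3, so AVC = VC/q = 41 - 18q + 3q^2 and MC = dTC/dq = 41 - 36q + 9q^2.
AVC is minimized where dAVC/dq = -18 + 6q = 0, at q = 3; min AVC = 41 - 18·3 + 3·3^2 = £14.
Because £149 ≥ £14, revenue can cover variable cost; the firm operates.
P = MC gives -108 - 36q + 9q^2 = 0, with roots -2 and 6. Take the larger (rising MC): q* = 6.
Check: AVC at q = 6 is £41 ≤ P, so revenue covers variable cost.
Profit = P·q − TC = 149·6 − 740 = £154.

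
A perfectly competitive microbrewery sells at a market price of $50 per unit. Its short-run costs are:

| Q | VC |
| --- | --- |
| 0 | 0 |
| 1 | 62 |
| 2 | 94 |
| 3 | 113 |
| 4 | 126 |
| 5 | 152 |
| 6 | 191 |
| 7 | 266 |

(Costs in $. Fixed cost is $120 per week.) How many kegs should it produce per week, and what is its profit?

Q = 6; profit = -$11

Tabulate TR − TC: Q=0: -120; Q=1: -132; Q=2: -114; Q=3: -83; Q=4: -46; Q=5: -22; Q=6: -11; Q=7: -36.
Profit is maximized at Q = 6. AVC there is 191/6 = $31.83 ≤ P, so producing beats shutting down (which would give -$120).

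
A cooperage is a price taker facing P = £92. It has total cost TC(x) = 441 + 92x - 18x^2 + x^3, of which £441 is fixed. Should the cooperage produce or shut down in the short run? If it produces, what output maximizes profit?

Strip out fixed cost: VC = 92x - 18x^2 + x^3. Then AVC = 92 - 18x + x^2 and MC = 92 - 36x + 3x^2.
AVC hits its minimum where MC = AVC, at x = 9, giving min AVC = 92 - 18·9 + 9^2 = £11.
Because £92 ≥ £11, revenue can cover variable cost; the firm operates.
P = MC gives -36x + 3x^2 = 0, with roots 0 and 12. Take the larger (rising MC): x* = 12.
Check: AVC at x = 12 is £20 ≤ P, so revenue covers variable cost.
Profit = P·x − TC = 92·12 − 681 = £423.

Produce at x = 12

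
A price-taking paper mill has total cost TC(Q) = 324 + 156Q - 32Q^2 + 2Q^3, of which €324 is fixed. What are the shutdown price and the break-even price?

Shutdown price = min AVC. AVC = 156 - 32Q + 2Q^2, with vertex at Q = 8 and minimum €28.
ATC = 324/Q + 156 - 32Q + 2Q^2. Setting dATC/dQ = −324/Q^2 − 32 + 4Q = 0 gives Q = 9 (since 4·9^3 − 32·9^2 = 324).
min ATC = 324/9 + 156 − 32·9 + 2·9^2 = €66. That is the break-even price.
Between these two prices the firm operates at a loss; above €66 it earns a profit.

Shutdown price = €28; break-even price = €66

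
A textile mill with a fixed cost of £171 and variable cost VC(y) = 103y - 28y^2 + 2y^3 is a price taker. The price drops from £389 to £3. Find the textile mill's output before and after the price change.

Output falls from 13 to 0 (the firm shuts down)

MC = 103 - 56y + 6y^2; the shutdown threshold is min AVC = £5 (at y = 7).
With P = £389 above the shutdown price, P = MC gives y = 13.
At P = £3 < min AVC = £5, price no longer covers variable cost at any output, so the firm shuts down: y = 0.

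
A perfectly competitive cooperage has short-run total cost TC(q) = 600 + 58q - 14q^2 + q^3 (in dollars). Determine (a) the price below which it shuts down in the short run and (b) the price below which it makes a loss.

Shutdown price = min AVC. AVC = 58 - 14q + q^2, with vertex at q = 7 and minimum $9.
ATC = 600/q + 58 - 14q + q^2. Setting dATC/dq = −600/q^2 − 14 + 2q = 0 gives q = 10 (since 2·10^3 − 14·10^2 = 600).
min ATC = 600/10 + 58 − 14·10 + 10^2 = $78. That is the break-even price.
Between these two prices the firm operates at a loss; above $78 it earns a profit.

Shutdown price = $9; break-even price = $78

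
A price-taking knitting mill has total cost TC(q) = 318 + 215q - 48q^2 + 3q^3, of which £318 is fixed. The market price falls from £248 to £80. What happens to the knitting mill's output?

MC = 215 - 96q + 9q^2; the shutdown threshold is min AVC = £23 (at q = 8).
At P = £248 ≥ min AVC, set P = MC on the rising branch: q = 11.
At P = £80 ≥ min AVC, set P = MC: q = 9. The firm stays open but cuts output.

Output falls from 11 to 9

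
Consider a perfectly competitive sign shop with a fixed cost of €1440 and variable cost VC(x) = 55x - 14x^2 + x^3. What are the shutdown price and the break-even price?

Shutdown price = €6; break-even price = €151

AVC = 55 - 14x + x^2; minimized at x = 7, giving min AVC = €6. That is the shutdown price.
ATC = 1440/x + 55 - 14x + x^2. Setting dATC/dx = −1440/x^2 − 14 + 2x = 0 gives x = 12 (since 2·12^3 − 14·12^2 = 1440).
min ATC = 1440/12 + 55 − 14·12 + 12^2 = €151. That is the break-even price.
For €6 ≤ P < €151 the firm produces at a loss; below €6 it shuts down.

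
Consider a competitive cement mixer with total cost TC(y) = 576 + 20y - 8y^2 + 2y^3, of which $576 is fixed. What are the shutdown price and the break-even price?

Shutdown price = min AVC. AVC = 20 - 8y + 2y^2, with vertex at y = 2 and minimum $12.
ATC = 576/y + 20 - 8y + 2y^2. Setting dATC/dy = −576/y^2 − 8 + 4y = 0 gives y = 6 (since 4·6^3 − 8·6^2 = 576).
min ATC = 576/6 + 20 − 8·6 + 2·6^2 = $140. That is the break-even price.
For $12 ≤ P < $140 the firm produces at a loss; below $12 it shuts down.

Shutdown price = $12; break-even price = $140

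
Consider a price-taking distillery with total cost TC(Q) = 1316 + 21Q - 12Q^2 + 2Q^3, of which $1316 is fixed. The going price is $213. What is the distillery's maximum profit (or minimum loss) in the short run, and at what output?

AVC = 21 - 12Q + 2Q^2 has its minimum $3 at Q = 3; price $213 clears that bar, so the firm operates.
MC = 21 - 24Q + 6Q^2. Setting P = MC and taking the root on the rising branch gives Q* = 8.
TR = 213·8 = 1704. TC = 1316 + 424 = 1740. Profit = 1704 − 1740 = -$36.
Shutting down would mean losing the fixed cost of $1316, so operating at a loss of $36 is better by $1280.

Profit = -$36 at Q = 8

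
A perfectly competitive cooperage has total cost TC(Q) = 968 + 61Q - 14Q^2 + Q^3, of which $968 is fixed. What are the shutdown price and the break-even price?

Shutdown price = min AVC. AVC = 61 - 14Q + Q^2, with vertex at Q = 7 and minimum $12.
ATC = 968/Q + 61 - 14Q + Q^2. Setting dATC/dQ = −968/Q^2 − 14 + 2Q = 0 gives Q = 11 (since 2·11^3 − 14·11^2 = 968).
min ATC = 968/11 + 61 − 14·11 + 11^2 = $116. That is the break-even price.
For $12 ≤ P < $116 the firm produces at a loss; below $12 it shuts down.

Shutdown price = $12; break-even price = $116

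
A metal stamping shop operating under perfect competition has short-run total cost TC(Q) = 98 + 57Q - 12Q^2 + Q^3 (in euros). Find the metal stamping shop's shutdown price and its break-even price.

Shutdown price = min AVC. AVC = 57 - 12Q + Q^2, with vertex at Q = 6 and minimum €21.
ATC = 98/Q + 57 - 12Q + Q^2. Setting dATC/dQ = −98/Q^2 − 12 + 2Q = 0 gives Q = 7 (since 2·7^3 − 12·7^2 = 98).
min ATC = 98/7 + 57 − 12·7 + 7^2 = €36. That is the break-even price.
For €21 ≤ P < €36 the firm produces at a loss; below €21 it shuts down.

Shutdown price = €21; break-even price = €36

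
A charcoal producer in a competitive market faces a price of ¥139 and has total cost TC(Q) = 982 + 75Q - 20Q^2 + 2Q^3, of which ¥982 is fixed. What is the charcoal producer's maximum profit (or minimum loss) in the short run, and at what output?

Profit = -¥214 at Q = 8

AVC = 75 - 20Q + 2Q^2; min AVC = ¥25 at Q = 5. Since P = ¥139 ≥ min AVC, the firm produces.
With MC = 75 - 40Q + 6Q^2, P = MC on the upward-sloping part at Q* = 8.
TR = 139·8 = 1112. TC = 982 + 344 = 1326. Profit = 1112 − 1326 = -¥214.
Shutting down would mean losing the fixed cost of ¥982, so operating at a loss of ¥214 is better by ¥768.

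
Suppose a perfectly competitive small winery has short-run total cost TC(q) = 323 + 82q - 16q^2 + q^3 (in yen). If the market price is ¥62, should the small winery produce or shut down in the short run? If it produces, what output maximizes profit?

Strip out fixed cost: VC = 82q - 16q^2 + q^3. Then AVC = 82 - 16q + q^2 and MC = 82 - 32q + 3q^2.
AVC hits its minimum where MC = AVC, at q = 8, giving min AVC = 82 - 16·8 + 8^2 = ¥18.
P = ¥62 exceeds min AVC = ¥18, so the firm stays open.
Solving P = MC: 20 - 32q + 3q^2 = 0 ⇒ q = 2/3 or 10. On the upward-sloping branch, q* = 10.
Check: AVC at q = 10 is ¥22 ≤ P, so revenue covers variable cost.
Profit = P·q − TC = 62·10 − 543 = ¥77.

Produce at q = 10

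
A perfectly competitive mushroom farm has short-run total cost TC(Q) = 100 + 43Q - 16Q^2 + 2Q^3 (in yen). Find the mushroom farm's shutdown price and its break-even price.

Shutdown price = ¥11; break-even price = ¥33

AVC = 43 - 16Q + 2Q^2; minimized at Q = 4, giving min AVC = ¥11. That is the shutdown price.
ATC = 100/Q + 43 - 16Q + 2Q^2. Setting dATC/dQ = −100/Q^2 − 16 + 4Q = 0 gives Q = 5 (since 4·5^3 − 16·5^2 = 100).
min ATC = 100/5 + 43 − 16·5 + 2·5^2 = ¥33. That is the break-even price.
For ¥11 ≤ P < ¥33 the firm produces at a loss; below ¥11 it shuts down.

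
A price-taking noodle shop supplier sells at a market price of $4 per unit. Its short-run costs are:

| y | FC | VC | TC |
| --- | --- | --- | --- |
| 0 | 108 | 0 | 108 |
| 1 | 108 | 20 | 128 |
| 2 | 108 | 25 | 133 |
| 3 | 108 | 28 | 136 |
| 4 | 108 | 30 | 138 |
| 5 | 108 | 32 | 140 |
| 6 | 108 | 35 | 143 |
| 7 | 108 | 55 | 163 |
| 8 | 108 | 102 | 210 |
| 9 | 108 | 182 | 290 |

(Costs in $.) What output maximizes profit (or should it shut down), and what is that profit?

y = 0 (shut down); profit = -$108

Compute π = P·y − TC at each output: y=0: -108; y=1: -124; y=2: -125; y=3: -124; y=4: -122; y=5: -120; y=6: -119; y=7: -135; y=8: -178; y=9: -254.
Profit is highest at y = 0. Equivalently, the lowest AVC in the table is 35/6 ≈ $5.83 at y = 6, and P = $4 falls below it — price never covers variable cost, so the firm shuts down and loses only its fixed cost.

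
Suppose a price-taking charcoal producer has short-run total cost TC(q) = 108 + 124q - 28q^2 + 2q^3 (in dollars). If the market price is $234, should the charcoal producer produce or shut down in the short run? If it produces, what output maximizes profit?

Variable cost is VC = 124q - 28q^2 + 2q^3, so AVC = VC/q = 124 - 28q + 2q^2 and MC = dTC/dq = 124 - 56q + 6q^2.
AVC hits its minimum where MC = AVC, at q = 7, giving min AVC = 124 - 28·7 + 2·7^2 = $26.
P = $234 exceeds min AVC = $26, so the firm stays open.
P = MC gives -110 - 56q + 6q^2 = 0, with roots -5/3 and 11. Take the larger (rising MC): q* = 11.
Check: AVC at q = 11 is $58 ≤ P, so revenue covers variable cost.
Profit = P·q − TC = 234·11 − 746 = $1828.

Produce at q = 11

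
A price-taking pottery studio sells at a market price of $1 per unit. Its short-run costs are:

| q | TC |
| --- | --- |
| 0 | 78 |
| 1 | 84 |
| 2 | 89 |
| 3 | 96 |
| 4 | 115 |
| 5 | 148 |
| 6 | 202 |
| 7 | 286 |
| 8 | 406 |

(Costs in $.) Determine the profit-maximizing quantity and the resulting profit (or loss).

Compute π = P·q − TC at each output: q=0: -78; q=1: -83; q=2: -87; q=3: -93; q=4: -111; q=5: -143; q=6: -196; q=7: -279; q=8: -398.
Profit is highest at q = 0. Equivalently, the lowest AVC in the table is 11/2 ≈ $5.50 at q = 2, and P = $1 falls below it — price never covers variable cost, so the firm shuts down and loses only its fixed cost.

q = 0 (shut down); profit = -$78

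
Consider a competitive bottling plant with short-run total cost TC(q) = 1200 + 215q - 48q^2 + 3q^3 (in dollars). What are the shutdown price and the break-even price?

AVC = 215 - 48q + 3q^2; minimized at q = 8, giving min AVC = $23. That is the shutdown price.
ATC = 1200/q + 215 - 48q + 3q^2. Setting dATC/dq = −1200/q^2 − 48 + 6q = 0 gives q = 10 (since 6·10^3 − 48·10^2 = 1200).
min ATC = 1200/10 + 215 − 48·10 + 3·10^2 = $155. That is the break-even price.
For $23 ≤ P < $155 the firm produces at a loss; below $23 it shuts down.

Shutdown price = $23; break-even price = $155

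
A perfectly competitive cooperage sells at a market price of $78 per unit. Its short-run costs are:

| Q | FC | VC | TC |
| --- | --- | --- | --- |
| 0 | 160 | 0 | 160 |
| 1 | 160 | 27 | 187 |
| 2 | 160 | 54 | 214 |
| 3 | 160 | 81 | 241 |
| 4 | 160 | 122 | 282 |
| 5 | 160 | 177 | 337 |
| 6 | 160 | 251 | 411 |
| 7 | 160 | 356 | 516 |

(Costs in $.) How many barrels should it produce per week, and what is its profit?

Q = 6; profit = $57

Compute π = P·Q − TC at each output: Q=0: -160; Q=1: -109; Q=2: -58; Q=3: -7; Q=4: 30; Q=5: 53; Q=6: 57; Q=7: 30.
Profit is maximized at Q = 6. AVC there is 251/6 = $41.83 ≤ P, so producing beats shutting down (which would give -$160).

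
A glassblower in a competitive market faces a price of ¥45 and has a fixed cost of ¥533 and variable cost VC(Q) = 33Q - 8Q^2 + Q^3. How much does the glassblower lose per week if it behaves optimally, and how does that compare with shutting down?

Profit = -¥389 at Q = 6

AVC = 33 - 8Q + Q^2; min AVC = ¥17 at Q = 4. Since P = ¥45 ≥ min AVC, the firm produces.
MC = 33 - 16Q + 3Q^2. Setting P = MC and taking the root on the rising branch gives Q* = 6.
TR = 45·6 = 270. TC = 533 + 126 = 659. Profit = 270 − 659 = -¥389.
Shutting down would mean losing the fixed cost of ¥533, so operating at a loss of ¥389 is better by ¥144.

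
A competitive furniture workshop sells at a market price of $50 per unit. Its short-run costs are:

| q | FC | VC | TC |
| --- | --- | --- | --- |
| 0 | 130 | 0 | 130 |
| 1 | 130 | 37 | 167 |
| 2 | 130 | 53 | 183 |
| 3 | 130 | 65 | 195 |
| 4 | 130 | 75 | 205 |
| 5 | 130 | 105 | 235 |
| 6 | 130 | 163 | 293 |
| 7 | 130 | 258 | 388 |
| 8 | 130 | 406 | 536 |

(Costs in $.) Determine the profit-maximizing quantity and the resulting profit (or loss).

Tabulate TR − TC: q=0: -130; q=1: -117; q=2: -83; q=3: -45; q=4: -5; q=5: 15; q=6: 7; q=7: -38; q=8: -136.
Profit is maximized at q = 5. AVC there is 105/5 = $21 ≤ P, so producing beats shutting down (which would give -$130).

q = 5; profit = $15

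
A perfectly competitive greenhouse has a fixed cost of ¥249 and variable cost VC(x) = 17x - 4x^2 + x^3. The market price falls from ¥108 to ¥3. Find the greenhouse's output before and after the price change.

Output falls from 7 to 0 (the firm shuts down)

AVC = 17 - 4x + x^2, minimized at x = 2 where min AVC = ¥13. MC = 17 - 8x + 3x^2.
With P = ¥108 above the shutdown price, P = MC gives x = 7.
At P = ¥3 < min AVC = ¥13, price no longer covers variable cost at any output, so the firm shuts down: x = 0.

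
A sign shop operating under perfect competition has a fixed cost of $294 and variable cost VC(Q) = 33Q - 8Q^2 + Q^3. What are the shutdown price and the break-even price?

Shutdown price = min AVC. AVC = 33 - 8Q + Q^2, with vertex at Q = 4 and minimum $17.
ATC = 294/Q + 33 - 8Q + Q^2. Setting dATC/dQ = −294/Q^2 − 8 + 2Q = 0 gives Q = 7 (since 2·7^3 − 8·7^2 = 294).
min ATC = 294/7 + 33 − 8·7 + 7^2 = $68. That is the break-even price.
For $17 ≤ P < $68 the firm produces at a loss; below $17 it shuts down.

Shutdown price = $17; break-even price = $68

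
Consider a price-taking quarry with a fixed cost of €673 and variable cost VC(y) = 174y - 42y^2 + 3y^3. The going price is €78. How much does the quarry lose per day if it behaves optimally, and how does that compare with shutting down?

Profit = -€289 at y = 8

AVC = 174 - 42y + 3y^2; min AVC = €27 at y = 7. Since P = €78 ≥ min AVC, the firm produces.
With MC = 174 - 84y + 9y^2, P = MC on the upward-sloping part at y* = 8.
TR = 78·8 = 624. TC = 673 + 240 = 913. Profit = 624 − 913 = -€289.
Shutting down would mean losing the fixed cost of €673, so operating at a loss of €289 is better by €384.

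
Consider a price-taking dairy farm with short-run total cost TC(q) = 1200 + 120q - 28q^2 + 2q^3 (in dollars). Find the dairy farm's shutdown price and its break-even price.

Shutdown price = $22; break-even price = $160

Shutdown price = min AVC. AVC = 120 - 28q + 2q^2, with vertex at q = 7 and minimum $22.
ATC = 1200/q + 120 - 28q + 2q^2. Setting dATC/dq = −1200/q^2 − 28 + 4q = 0 gives q = 10 (since 4·10^3 − 28·10^2 = 1200).
min ATC = 1200/10 + 120 − 28·10 + 2·10^2 = $160. That is the break-even price.
For $22 ≤ P < $160 the firm produces at a loss; below $22 it shuts down.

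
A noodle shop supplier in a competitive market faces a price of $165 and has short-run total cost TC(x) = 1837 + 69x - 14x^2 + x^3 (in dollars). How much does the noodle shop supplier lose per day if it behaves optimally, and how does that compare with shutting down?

AVC = 69 - 14x + x^2; min AVC = $20 at x = 7. Since P = $165 ≥ min AVC, the firm produces.
With MC = 69 - 28x + 3x^2, P = MC on the upward-sloping part at x* = 12.
TR = 165·12 = 1980. TC = 1837 + 540 = 2377. Profit = 1980 − 2377 = -$397.
By producing, the firm covers all variable cost plus $1440 of fixed cost; shutting down would lose the full $1837.

Profit = -$397 at x = 12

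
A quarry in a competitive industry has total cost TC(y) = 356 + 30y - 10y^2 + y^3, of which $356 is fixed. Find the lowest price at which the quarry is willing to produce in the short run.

$5 per unit

Short-run supply begins at min AVC. From VC = 30y - 10y^2 + y^3, AVC = 30 - 10y + y^2.
dAVC/dy = -10 + 2y = 0 gives y = 5. min AVC = 30 - 10·5 + 5^2 = 5.
The firm shuts down for any P below $5.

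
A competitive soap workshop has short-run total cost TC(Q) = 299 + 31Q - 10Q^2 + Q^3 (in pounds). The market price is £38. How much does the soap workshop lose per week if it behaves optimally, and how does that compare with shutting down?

Profit = -£103 at Q = 7

AVC = 31 - 10Q + Q^2; min AVC = £6 at Q = 5. Since P = £38 ≥ min AVC, the firm produces.
MC = 31 - 20Q + 3Q^2. Setting P = MC and taking the root on the rising branch gives Q* = 7.
TR = 38·7 = 266. TC = 299 + 70 = 369. Profit = 266 − 369 = -£103.
That loss of £103 beats the £299 the firm would lose by shutting down; producing recovers £196 of fixed cost.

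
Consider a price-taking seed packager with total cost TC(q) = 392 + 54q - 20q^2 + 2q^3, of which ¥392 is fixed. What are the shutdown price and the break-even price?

AVC = 54 - 20q + 2q^2; minimized at q = 5, giving min AVC = ¥4. That is the shutdown price.
ATC = 392/q + 54 - 20q + 2q^2. Setting dATC/dq = −392/q^2 − 20 + 4q = 0 gives q = 7 (since 4·7^3 − 20·7^2 = 392).
min ATC = 392/7 + 54 − 20·7 + 2·7^2 = ¥68. That is the break-even price.
Between these two prices the firm operates at a loss; above ¥68 it earns a profit.

Shutdown price = ¥4; break-even price = ¥68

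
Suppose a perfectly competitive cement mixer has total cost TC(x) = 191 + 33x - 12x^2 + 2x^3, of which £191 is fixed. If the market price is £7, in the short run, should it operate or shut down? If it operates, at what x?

Shut down

From TC, MC = TC'(x) = 33 - 24x + 6x^2 and AVC = VC/x = 33 - 12x + 2x^2.
AVC is minimized where dAVC/dx = -12 + 4x = 0, at x = 3; min AVC = 33 - 12·3 + 2·3^2 = £15.
With P < min AVC (£7 < £15), every unit sold adds to the loss.
Shutting down limits the loss to fixed cost, £191.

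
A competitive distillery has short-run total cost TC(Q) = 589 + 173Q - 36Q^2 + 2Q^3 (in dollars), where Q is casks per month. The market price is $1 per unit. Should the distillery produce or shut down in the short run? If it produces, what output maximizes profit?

Variable cost is VC = 173Q - 36Q^2 + 2Q^3, so AVC = VC/Q = 173 - 36Q + 2Q^2 and MC = dTC/dQ = 173 - 72Q + 6Q^2.
AVC is minimized where dAVC/dQ = -36 + 4Q = 0, at Q = 9; min AVC = 173 - 36·9 + 2·9^2 = $11.
Since P = $1 < min AVC = $11, price fails to cover variable cost at any output.
The firm minimizes its loss by shutting down and losing only its fixed cost of $589.

Shut down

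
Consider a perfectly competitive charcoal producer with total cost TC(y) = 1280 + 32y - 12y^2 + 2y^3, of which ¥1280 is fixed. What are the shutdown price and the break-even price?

AVC = 32 - 12y + 2y^2; minimized at y = 3, giving min AVC = ¥14. That is the shutdown price.
ATC = 1280/y + 32 - 12y + 2y^2. Setting dATC/dy = −1280/y^2 − 12 + 4y = 0 gives y = 8 (since 4·8^3 − 12·8^2 = 1280).
min ATC = 1280/8 + 32 − 12·8 + 2·8^2 = ¥224. That is the break-even price.
For ¥14 ≤ P < ¥224 the firm produces at a loss; below ¥14 it shuts down.

Shutdown price = ¥14; break-even price = ¥224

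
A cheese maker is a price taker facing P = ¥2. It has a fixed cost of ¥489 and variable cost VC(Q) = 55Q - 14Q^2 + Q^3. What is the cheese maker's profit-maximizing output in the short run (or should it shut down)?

Shut down

Variable cost is VC = 55Q - 14Q^2 + Q^3, so AVC = VC/Q = 55 - 14Q + Q^2 and MC = dTC/dQ = 55 - 28Q + 3Q^2.
AVC is minimized where dAVC/dQ = -14 + 2Q = 0, at Q = 7; min AVC = 55 - 14·7 + 7^2 = ¥6.
Since P = ¥2 < min AVC = ¥6, price fails to cover variable cost at any output.
The firm minimizes its loss by shutting down and losing only its fixed cost of ¥489.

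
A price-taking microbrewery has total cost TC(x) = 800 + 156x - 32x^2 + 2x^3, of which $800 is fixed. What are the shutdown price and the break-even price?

Shutdown price = min AVC. AVC = 156 - 32x + 2x^2, with vertex at x = 8 and minimum $28.
ATC = 800/x + 156 - 32x + 2x^2. Setting dATC/dx = −800/x^2 − 32 + 4x = 0 gives x = 10 (since 4·10^3 − 32·10^2 = 800).
min ATC = 800/10 + 156 − 32·10 + 2·10^2 = $116. That is the break-even price.
For $28 ≤ P < $116 the firm produces at a loss; below $28 it shuts down.

Shutdown price = $28; break-even price = $116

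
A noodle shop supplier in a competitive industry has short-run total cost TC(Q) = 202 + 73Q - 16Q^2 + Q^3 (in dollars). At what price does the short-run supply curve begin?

The firm shuts down when price falls below the minimum of average variable cost. AVC = VC/Q = 73 - 16Q + Q^2.
At the minimum of AVC, MC = AVC. MC = 73 - 32Q + 3Q^2; setting MC = AVC gives 2Q^2 - 16Q = 0, so Q = 8. min AVC = 9.
The firm shuts down for any P below $9.

$9 per unit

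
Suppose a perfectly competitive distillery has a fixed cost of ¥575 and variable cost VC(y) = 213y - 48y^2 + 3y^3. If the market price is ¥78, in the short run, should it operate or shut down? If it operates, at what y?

From TC, MC = TC'(y) = 213 - 96y + 9y^2 and AVC = VC/y = 213 - 48y + 3y^2.
AVC is minimized where dAVC/dy = -48 + 6y = 0, at y = 8; min AVC = 213 - 48·8 + 3·8^2 = ¥21.
P = ¥78 exceeds min AVC = ¥21, so the firm stays open.
P = MC gives 135 - 96y + 9y^2 = 0, with roots 5/3 and 9. Take the larger (rising MC): y* = 9.
Check: AVC at y = 9 is ¥24 ≤ P, so revenue covers variable cost.
Profit = P·y − TC = 78·9 − 791 = -¥89, a loss, but smaller than the ¥575 fixed cost the firm would lose by shutting down.

Produce at y = 9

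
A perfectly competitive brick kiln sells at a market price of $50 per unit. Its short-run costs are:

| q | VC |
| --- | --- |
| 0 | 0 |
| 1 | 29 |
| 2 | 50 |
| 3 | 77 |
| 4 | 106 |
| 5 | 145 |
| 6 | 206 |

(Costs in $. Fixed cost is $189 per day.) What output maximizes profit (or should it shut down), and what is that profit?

Tabulate TR − TC: q=0: -189; q=1: -168; q=2: -139; q=3: -116; q=4: -95; q=5: -84; q=6: -95.
Profit is maximized at q = 5. AVC there is 145/5 = $29 ≤ P, so producing beats shutting down (which would give -$189).

q = 5; profit = -$84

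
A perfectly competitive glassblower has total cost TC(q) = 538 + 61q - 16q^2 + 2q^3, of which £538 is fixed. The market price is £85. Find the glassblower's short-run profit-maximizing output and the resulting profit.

AVC = 61 - 16q + 2q^2; min AVC = £29 at q = 4. Since P = £85 ≥ min AVC, the firm produces.
With MC = 61 - 32q + 6q^2, P = MC on the upward-sloping part at q* = 6.
TR = 85·6 = 510. TC = 538 + 222 = 760. Profit = 510 − 760 = -£250.
That loss of £250 beats the £538 the firm would lose by shutting down; producing recovers £288 of fixed cost.

Profit = -£250 at q = 6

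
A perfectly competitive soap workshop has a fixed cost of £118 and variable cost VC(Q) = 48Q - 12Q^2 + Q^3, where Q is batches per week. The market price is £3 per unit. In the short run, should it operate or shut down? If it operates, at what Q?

Strip out fixed cost: VC = 48Q - 12Q^2 + Q^3. Then AVC = 48 - 12Q + Q^2 and MC = 48 - 24Q + 3Q^2.
AVC hits its minimum where MC = AVC, at Q = 6, giving min AVC = 48 - 12·6 + 6^2 = £12.
P = £3 lies below min AVC = £12; no output level covers variable cost.
Best response: produce nothing and absorb the £118 fixed cost.

Shut down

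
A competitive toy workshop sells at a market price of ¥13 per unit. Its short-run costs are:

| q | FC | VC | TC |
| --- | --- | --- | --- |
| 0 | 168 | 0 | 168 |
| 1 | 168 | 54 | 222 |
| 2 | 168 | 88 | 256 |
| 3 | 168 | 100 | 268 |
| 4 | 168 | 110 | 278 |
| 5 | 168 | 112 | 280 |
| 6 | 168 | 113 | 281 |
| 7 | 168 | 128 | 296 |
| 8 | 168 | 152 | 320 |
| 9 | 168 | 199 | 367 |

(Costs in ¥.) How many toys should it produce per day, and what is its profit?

Tabulate TR − TC: q=0: -168; q=1: -209; q=2: -230; q=3: -229; q=4: -226; q=5: -215; q=6: -203; q=7: -205; q=8: -216; q=9: -250.
Profit is highest at q = 0. Equivalently, the lowest AVC in the table is 128/7 ≈ ¥18.29 at q = 7, and P = ¥13 falls below it — price never covers variable cost, so the firm shuts down and loses only its fixed cost.

q = 0 (shut down); profit = -¥168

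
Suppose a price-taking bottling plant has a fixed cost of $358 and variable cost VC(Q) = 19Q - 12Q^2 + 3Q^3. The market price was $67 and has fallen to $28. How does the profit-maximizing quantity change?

Output falls from 4 to 3

MC = 19 - 24Q + 9Q^2; the shutdown threshold is min AVC = $7 (at Q = 2).
At P = $67 ≥ min AVC, set P = MC on the rising branch: Q = 4.
At P = $28 ≥ min AVC, set P = MC: Q = 3. The firm stays open but cuts output.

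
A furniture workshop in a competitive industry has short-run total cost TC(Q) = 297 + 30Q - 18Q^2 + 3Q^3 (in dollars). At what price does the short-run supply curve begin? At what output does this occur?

$3 per unit, at Q = 3

The shutdown price is the minimum of AVC. VC = 30Q - 18Q^2 + 3Q^3, so AVC = 30 - 18Q + 3Q^2.
At the minimum of AVC, MC = AVC. MC = 30 - 36Q + 9Q^2; setting MC = AVC gives 6Q^2 - 18Q = 0, so Q = 3. min AVC = 3.
For P < $3 the firm produces nothing.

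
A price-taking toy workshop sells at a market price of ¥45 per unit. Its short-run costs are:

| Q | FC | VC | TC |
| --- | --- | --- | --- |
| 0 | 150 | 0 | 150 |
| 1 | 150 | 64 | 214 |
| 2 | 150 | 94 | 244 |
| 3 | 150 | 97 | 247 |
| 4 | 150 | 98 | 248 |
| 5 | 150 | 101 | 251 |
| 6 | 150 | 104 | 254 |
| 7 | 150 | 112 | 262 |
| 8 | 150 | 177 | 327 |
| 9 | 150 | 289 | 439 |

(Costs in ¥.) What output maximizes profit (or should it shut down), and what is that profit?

Profit at each row (π = 45Q − TC): Q=0: -150; Q=1: -169; Q=2: -154; Q=3: -112; Q=4: -68; Q=5: -26; Q=6: 16; Q=7: 53; Q=8: 33; Q=9: -34.
Profit is maximized at Q = 7. AVC there is 112/7 = ¥16 ≤ P, so producing beats shutting down (which would give -¥150).

Q = 7; profit = ¥53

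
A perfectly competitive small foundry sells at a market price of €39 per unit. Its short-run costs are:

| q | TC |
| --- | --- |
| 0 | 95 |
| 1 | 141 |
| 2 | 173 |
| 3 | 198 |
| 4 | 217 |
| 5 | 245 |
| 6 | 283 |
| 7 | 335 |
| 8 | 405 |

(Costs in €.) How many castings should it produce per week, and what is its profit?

q = 6; profit = -€49

Tabulate TR − TC: q=0: -95; q=1: -102; q=2: -95; q=3: -81; q=4: -61; q=5: -50; q=6: -49; q=7: -62; q=8: -93.
Profit is maximized at q = 6. AVC there is 188/6 = €31.33 ≤ P, so producing beats shutting down (which would give -€95).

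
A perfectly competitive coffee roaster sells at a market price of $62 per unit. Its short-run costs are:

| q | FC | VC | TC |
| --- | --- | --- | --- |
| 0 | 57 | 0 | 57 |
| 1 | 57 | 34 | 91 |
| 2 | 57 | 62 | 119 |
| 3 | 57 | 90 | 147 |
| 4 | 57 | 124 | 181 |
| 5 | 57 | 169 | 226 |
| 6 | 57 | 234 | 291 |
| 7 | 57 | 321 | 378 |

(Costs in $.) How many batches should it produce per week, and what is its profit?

Tabulate TR − TC: q=0: -57; q=1: -29; q=2: 5; q=3: 39; q=4: 67; q=5: 84; q=6: 81; q=7: 56.
Profit is maximized at q = 5. AVC there is 169/5 = $33.80 ≤ P, so producing beats shutting down (which would give -$57).

q = 5; profit = $84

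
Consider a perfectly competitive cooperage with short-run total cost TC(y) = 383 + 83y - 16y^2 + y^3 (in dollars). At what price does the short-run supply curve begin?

The shutdown price is the minimum of AVC. VC = 83y - 16y^2 + y^3, so AVC = 83 - 16y + y^2.
At the minimum of AVC, MC = AVC. MC = 83 - 32y + 3y^2; setting MC = AVC gives 2y^2 - 16y = 0, so y = 8. min AVC = 19.
So the shutdown price is $19.

$19 per unit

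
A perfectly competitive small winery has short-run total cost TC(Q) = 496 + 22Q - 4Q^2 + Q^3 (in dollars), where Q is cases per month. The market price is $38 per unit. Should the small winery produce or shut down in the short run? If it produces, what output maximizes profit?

Variable cost is VC = 22Q - 4Q^2 + Q^3, so AVC = VC/Q = 22 - 4Q + Q^2 and MC = dTC/dQ = 22 - 8Q + 3Q^2.
The AVC parabola has its vertex at Q = 4/2 = 2, where AVC = 22 - 4·2 + 2^2 = $18.
Because $38 ≥ $18, revenue can cover variable cost; the firm operates.
Set P = MC: 38 = 22 - 8Q + 3Q^2 → -16 - 8Q + 3Q^2 = 0. The roots are Q = -4/3 and Q = 4; the profit-maximizing output is on the rising part of MC, so Q* = 4.
Check: AVC at Q = 4 is $22 ≤ P, so revenue covers variable cost.
Profit = P·Q − TC = 38·4 − 584 = -$432, a loss, but smaller than the $496 fixed cost the firm would lose by shutting down.

Produce at Q = 4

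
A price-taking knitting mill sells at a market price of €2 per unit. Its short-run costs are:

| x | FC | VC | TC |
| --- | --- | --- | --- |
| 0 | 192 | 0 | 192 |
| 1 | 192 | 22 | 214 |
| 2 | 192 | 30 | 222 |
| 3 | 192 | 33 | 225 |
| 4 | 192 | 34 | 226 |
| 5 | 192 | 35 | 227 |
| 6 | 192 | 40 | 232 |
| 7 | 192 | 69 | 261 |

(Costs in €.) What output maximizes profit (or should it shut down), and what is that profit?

x = 0 (shut down); profit = -€192

Tabulate TR − TC: x=0: -192; x=1: -212; x=2: -218; x=3: -219; x=4: -218; x=5: -217; x=6: -220; x=7: -247.
Profit is highest at x = 0. Equivalently, the lowest AVC in the table is 40/6 ≈ €6.67 at x = 6, and P = €2 falls below it — price never covers variable cost, so the firm shuts down and loses only its fixed cost.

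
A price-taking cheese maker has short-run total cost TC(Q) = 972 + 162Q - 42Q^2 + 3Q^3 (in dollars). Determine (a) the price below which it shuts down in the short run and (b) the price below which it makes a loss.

AVC = 162 - 42Q + 3Q^2; minimized at Q = 7, giving min AVC = $15. That is the shutdown price.
ATC = 972/Q + 162 - 42Q + 3Q^2. Setting dATC/dQ = −972/Q^2 − 42 + 6Q = 0 gives Q = 9 (since 6·9^3 − 42·9^2 = 972).
min ATC = 972/9 + 162 − 42·9 + 3·9^2 = $135. That is the break-even price.
For $15 ≤ P < $135 the firm produces at a loss; below $15 it shuts down.

Shutdown price = $15; break-even price = $135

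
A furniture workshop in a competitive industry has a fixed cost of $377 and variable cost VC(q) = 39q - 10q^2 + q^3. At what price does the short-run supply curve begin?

Short-run supply begins at min AVC. From VC = 39q - 10q^2 + q^3, AVC = 39 - 10q + q^2.
dAVC/dq = -10 + 2q = 0 gives q = 5. min AVC = 39 - 10·5 + 5^2 = 14.
The firm shuts down for any P below $14.

$14 per unit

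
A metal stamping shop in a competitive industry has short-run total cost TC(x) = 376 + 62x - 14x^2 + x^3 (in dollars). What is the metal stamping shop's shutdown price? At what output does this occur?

The firm shuts down when price falls below the minimum of average variable cost. AVC = VC/x = 62 - 14x + x^2.
At the minimum of AVC, MC = AVC. MC = 62 - 28x + 3x^2; setting MC = AVC gives 2x^2 - 14x = 0, so x = 7. min AVC = 13.
So the shutdown price is $13.

$13 per unit, at x = 7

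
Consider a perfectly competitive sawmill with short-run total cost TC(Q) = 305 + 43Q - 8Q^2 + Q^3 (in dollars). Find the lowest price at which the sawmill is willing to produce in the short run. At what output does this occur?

The firm shuts down when price falls below the minimum of average variable cost. AVC = VC/Q = 43 - 8Q + Q^2.
dAVC/dQ = -8 + 2Q = 0 gives Q = 4. min AVC = 43 - 8·4 + 4^2 = 27.
For P < $27 the firm produces nothing.

$27 per unit, at Q = 4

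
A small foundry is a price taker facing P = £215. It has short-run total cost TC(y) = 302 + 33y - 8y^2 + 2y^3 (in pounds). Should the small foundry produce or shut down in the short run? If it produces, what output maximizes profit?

Variable cost is VC = 33y - 8y^2 + 2y^3, so AVC = VC/y = 33 - 8y + 2y^2 and MC = dTC/dy = 33 - 16y + 6y^2.
AVC is minimized where dAVC/dy = -8 + 4y = 0, at y = 2; min AVC = 33 - 8·2 + 2·2^2 = £25.
Because £215 ≥ £25, revenue can cover variable cost; the firm operates.
Solving P = MC: -182 - 16y + 6y^2 = 0 ⇒ y = -13/3 or 7. On the upward-sloping branch, y* = 7.
Check: AVC at y = 7 is £75 ≤ P, so revenue covers variable cost.
Profit = P·y − TC = 215·7 − 827 = £678.

Produce at y = 7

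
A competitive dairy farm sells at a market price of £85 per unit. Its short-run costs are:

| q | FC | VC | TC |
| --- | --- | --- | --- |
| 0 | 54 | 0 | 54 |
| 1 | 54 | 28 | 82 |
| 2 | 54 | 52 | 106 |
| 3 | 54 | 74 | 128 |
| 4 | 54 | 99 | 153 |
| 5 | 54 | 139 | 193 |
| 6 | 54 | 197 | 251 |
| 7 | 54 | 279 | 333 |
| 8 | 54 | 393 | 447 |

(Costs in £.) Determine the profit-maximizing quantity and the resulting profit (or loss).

Profit at each row (π = 85q − TC): q=0: -54; q=1: 3; q=2: 64; q=3: 127; q=4: 187; q=5: 232; q=6: 259; q=7: 262; q=8: 233.
Profit is maximized at q = 7. AVC there is 279/7 = £39.86 ≤ P, so producing beats shutting down (which would give -£54).

q = 7; profit = £262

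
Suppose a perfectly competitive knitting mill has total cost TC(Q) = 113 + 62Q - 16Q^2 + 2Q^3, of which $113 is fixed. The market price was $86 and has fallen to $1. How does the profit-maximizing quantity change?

Output falls from 6 to 0 (the firm shuts down)

MC = 62 - 32Q + 6Q^2; the shutdown threshold is min AVC = $30 (at Q = 4).
With P = $86 above the shutdown price, P = MC gives Q = 6.
At P = $1 < min AVC = $30, price no longer covers variable cost at any output, so the firm shuts down: Q = 0.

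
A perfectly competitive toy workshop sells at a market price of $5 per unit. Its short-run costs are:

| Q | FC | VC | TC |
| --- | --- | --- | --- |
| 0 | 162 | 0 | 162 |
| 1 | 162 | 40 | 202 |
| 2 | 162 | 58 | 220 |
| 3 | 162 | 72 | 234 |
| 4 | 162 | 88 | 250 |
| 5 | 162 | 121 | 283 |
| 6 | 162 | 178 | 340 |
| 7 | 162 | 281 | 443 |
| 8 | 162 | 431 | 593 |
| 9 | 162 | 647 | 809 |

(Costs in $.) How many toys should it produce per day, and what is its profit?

Compute π = P·Q − TC at each output: Q=0: -162; Q=1: -197; Q=2: -210; Q=3: -219; Q=4: -230; Q=5: -258; Q=6: -310; Q=7: -408; Q=8: -553; Q=9: -764.
Profit is highest at Q = 0. Equivalently, the lowest AVC in the table is 88/4 ≈ $22 at Q = 4, and P = $5 falls below it — price never covers variable cost, so the firm shuts down and loses only its fixed cost.

Q = 0 (shut down); profit = -$162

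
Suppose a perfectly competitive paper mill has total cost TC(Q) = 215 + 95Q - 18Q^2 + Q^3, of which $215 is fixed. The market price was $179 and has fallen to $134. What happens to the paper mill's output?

Output falls from 14 to 13

AVC = 95 - 18Q + Q^2, minimized at Q = 9 where min AVC = $14. MC = 95 - 36Q + 3Q^2.
With P = $179 above the shutdown price, P = MC gives Q = 14.
At P = $134 ≥ min AVC, set P = MC: Q = 13. The firm stays open but cuts output.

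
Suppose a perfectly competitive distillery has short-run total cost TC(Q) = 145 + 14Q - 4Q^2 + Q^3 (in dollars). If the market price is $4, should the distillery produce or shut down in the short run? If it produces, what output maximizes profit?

Shut down

Strip out fixed cost: VC = 14Q - 4Q^2 + Q^3. Then AVC = 14 - 4Q + Q^2 and MC = 14 - 8Q + 3Q^2.
AVC is minimized where dAVC/dQ = -4 + 2Q = 0, at Q = 2; min AVC = 14 - 4·2 + 2^2 = $10.
With P < min AVC ($4 < $10), every unit sold adds to the loss.
The firm minimizes its loss by shutting down and losing only its fixed cost of $145.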